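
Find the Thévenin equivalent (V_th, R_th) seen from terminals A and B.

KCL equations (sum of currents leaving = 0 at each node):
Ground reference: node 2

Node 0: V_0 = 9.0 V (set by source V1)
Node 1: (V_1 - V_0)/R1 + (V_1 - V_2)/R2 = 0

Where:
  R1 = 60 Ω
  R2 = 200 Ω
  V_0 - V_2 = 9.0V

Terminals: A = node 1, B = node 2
Step 1 — V_th is the open-circuit voltage V_A - V_B (nothing connected across the terminals).
Nodal analysis, taking node 2 as the 0 V reference.
Source V1 fixes V_0 = 9 V.
KCL at each unknown node (sum of currents leaving = 0; resistances in Ω):
  Node 1: (V_1 - 9)/60 + (V_1 - 0)/200 = 0
Collecting terms: 0.02167 × V_1 = 0.15  =>  V_1 = 6.923 V
V_th = V_1 - V_2 = 6.923 - 0 = 6.923 V
Step 2 — R_th: zero the source — replace V1 by a short circuit (node 2 merges into node 0) — and find the resistance seen between A (node 1) and B (node 0).
Reduce the network between node 1 (A) and node 0 (B) by series/parallel combination:
  Rp1 = R1 ‖ R2 (parallel, both between nodes 0 and 1) = 1/(1/60 + 1/200) = 46.15 Ω
R_th = 46.15 Ω

Final answer: V_th = 6.923 V, R_th = 46.15 Ω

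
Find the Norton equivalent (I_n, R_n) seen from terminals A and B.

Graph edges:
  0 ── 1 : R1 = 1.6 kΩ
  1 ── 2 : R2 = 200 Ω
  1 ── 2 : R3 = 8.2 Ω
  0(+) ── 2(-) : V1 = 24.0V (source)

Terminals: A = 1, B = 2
Find the Thévenin equivalent first; then I_n = V_th/R_th and R_n = R_th.
Step 1 — V_th is the open-circuit voltage V_A - V_B (nothing connected across the terminals).
Nodal analysis, taking node 2 as the 0 V reference.
Source V1 fixes V_0 = 24 V.
KCL at each unknown node (sum of currents leaving = 0; resistances in Ω):
  Node 1: (V_1 - 24)/1600 + (V_1 - 0)/200 + (V_1 - 0)/8.2 = 0
Collecting terms: 0.1276 × V_1 = 0.015  =>  V_1 = 0.1176 V
V_th = V_1 - V_2 = 0.1176 - 0 = 0.1176 V
Step 2 — R_th: zero the source — replace V1 by a short circuit (node 2 merges into node 0) — and find the resistance seen between A (node 1) and B (node 0).
Reduce the network between node 1 (A) and node 0 (B) by series/parallel combination:
  Rp1 = R1 ‖ R2 ‖ R3 (parallel, all between nodes 0 and 1) = 1/(1/1600 + 1/200 + 1/8.2) = 7.838 Ω
R_th = 7.838 Ω
I_n = V_th/R_th = 0.1176/7.838 = 0.015 A, and R_n = R_th = 7.838 Ω

Final answer: I_n = 0.015 A, R_n = 7.838 Ω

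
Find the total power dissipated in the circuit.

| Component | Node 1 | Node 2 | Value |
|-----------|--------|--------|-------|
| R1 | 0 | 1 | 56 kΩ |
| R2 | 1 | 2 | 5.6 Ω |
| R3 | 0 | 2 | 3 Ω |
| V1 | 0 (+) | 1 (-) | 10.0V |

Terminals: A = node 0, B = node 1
Nodal analysis, taking node 1 as the 0 V reference.
Source V1 fixes V_0 = 10 V.
KCL at each unknown node (sum of currents leaving = 0; resistances in Ω):
  Node 2: (V_2 - 0)/5.6 + (V_2 - 10)/3 = 0
Collecting terms: 0.5119 × V_2 = 3.333  =>  V_2 = 6.512 V
Power in each resistor, P = (ΔV)²/R:
  P_R1 = (10 - 0)²/56000 = 0.001786 W
  P_R2 = (0 - 6.512)²/5.6 = 7.572 W
  P_R3 = (10 - 6.512)²/3 = 4.056 W
P_total = P_R1 + P_R2 + P_R3 = 11.63 W

Final answer: 11.63 W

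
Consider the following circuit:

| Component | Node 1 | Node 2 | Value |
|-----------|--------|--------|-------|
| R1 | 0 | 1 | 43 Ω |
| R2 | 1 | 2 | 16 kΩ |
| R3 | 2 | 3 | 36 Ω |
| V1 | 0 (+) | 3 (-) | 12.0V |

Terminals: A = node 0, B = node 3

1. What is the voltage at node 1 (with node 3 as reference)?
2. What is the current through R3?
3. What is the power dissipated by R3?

Nodal analysis, taking node 3 as the 0 V reference.
Source V1 fixes V_0 = 12 V.
KCL at each unknown node (sum of currents leaving = 0; resistances in Ω):
  Node 1: (V_1 - 12)/43 + (V_1 - V_2)/16000 = 0
  Node 2: (V_2 - V_1)/16000 + (V_2 - 0)/36 = 0
Collecting terms (coefficients in siemens):
  0.02332·V_1 - 0.0000625·V_2 = 0.2791
  0.02784·V_2 - 0.0000625·V_1 = 0
Determinant D = (0.02332)(0.02784) - (-0.0000625)(-0.0000625) = 0.0006492
V_1 = [(0.2791)(0.02784) - (-0.0000625)(0)]/D = 11.97 V
V_2 = [(0.02332)(0) - (0.2791)(-0.0000625)]/D = 0.02687 V
Part 1:
  Read off the nodal solution: V_1 = 11.97 V
Part 2:
  I_R3 = (V_2 - V_3)/R3 = (0.02687 - 0)/36 = 0.0007463 A
  Magnitude: I_R3 = 0.0007463 A
Part 3:
  I_R3 = (V_2 - V_3)/R3 = (0.02687 - 0)/36 = 0.0007463 A
  P_R3 = I_R3² × R3 = (0.0007463)² × 36 = 0.00002005 W

Final answers:
1. V_1 = 11.97 V
2. I_R3 = 0.0007463 A
3. P_R3 = 2.005e-05 W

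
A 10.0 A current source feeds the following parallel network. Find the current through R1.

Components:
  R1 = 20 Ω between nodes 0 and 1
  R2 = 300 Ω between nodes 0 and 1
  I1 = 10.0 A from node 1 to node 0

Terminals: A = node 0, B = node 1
All resistors sit directly between nodes 0 and 1, so they are in parallel and share one voltage V; the full source current 10 A splits among them.
1/R_par = 1/20 + 1/300 = 0.05333 S  =>  R_par = 18.75 Ω
V = I × R_par = 10 × 18.75 = 187.5 V
I_R1 = V/R1 = 187.5/20 = 9.375 A

Final answer: 9.375 A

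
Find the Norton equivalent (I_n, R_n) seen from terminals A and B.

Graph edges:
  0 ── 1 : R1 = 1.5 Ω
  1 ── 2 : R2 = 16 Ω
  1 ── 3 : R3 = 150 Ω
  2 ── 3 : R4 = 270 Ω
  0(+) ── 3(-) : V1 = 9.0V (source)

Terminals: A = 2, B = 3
Find the Thévenin equivalent first; then I_n = V_th/R_th and R_n = R_th.
Step 1 — V_th is the open-circuit voltage V_A - V_B (nothing connected across the terminals).
Nodal analysis, taking node 3 as the 0 V reference.
Source V1 fixes V_0 = 9 V.
KCL at each unknown node (sum of currents leaving = 0; resistances in Ω):
  Node 1: (V_1 - 9)/1.5 + (V_1 - V_2)/16 + (V_1 - 0)/150 = 0
  Node 2: (V_2 - V_1)/16 + (V_2 - 0)/270 = 0
Collecting terms (coefficients in siemens):
  0.7358·V_1 - 0.0625·V_2 = 6
  0.0662·V_2 - 0.0625·V_1 = 0
Determinant D = (0.7358)(0.0662) - (-0.0625)(-0.0625) = 0.04481
V_1 = [(6)(0.0662) - (-0.0625)(0)]/D = 8.865 V
V_2 = [(0.7358)(0) - (6)(-0.0625)]/D = 8.369 V
V_th = V_2 - V_3 = 8.369 - 0 = 8.369 V
Step 2 — R_th: zero the source — replace V1 by a short circuit (node 3 merges into node 0) — and find the resistance seen between A (node 2) and B (node 0).
Reduce the network between node 2 (A) and node 0 (B) by series/parallel combination:
  Rp1 = R1 ‖ R3 (parallel, both between nodes 0 and 1) = 1/(1/1.5 + 1/150) = 1.485 Ω
  Rs1 = R2 + Rp1 (series, joined only at node 1) = 16 + 1.485 = 17.49 Ω
  Rp2 = R4 ‖ Rs1 (parallel, both between nodes 0 and 2) = 1/(1/270 + 1/17.49) = 16.42 Ω
R_th = 16.42 Ω
I_n = V_th/R_th = 8.369/16.42 = 0.5096 A, and R_n = R_th = 16.42 Ω

Final answer: I_n = 0.5096 A, R_n = 16.42 Ω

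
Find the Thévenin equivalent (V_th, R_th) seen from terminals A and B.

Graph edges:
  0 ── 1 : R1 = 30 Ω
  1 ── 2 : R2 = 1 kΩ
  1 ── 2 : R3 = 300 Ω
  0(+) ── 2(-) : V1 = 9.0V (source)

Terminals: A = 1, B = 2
Step 1 — V_th is the open-circuit voltage V_A - V_B (nothing connected across the terminals).
Nodal analysis, taking node 2 as the 0 V reference.
Source V1 fixes V_0 = 9 V.
KCL at each unknown node (sum of currents leaving = 0; resistances in Ω):
  Node 1: (V_1 - 9)/30 + (V_1 - 0)/1000 + (V_1 - 0)/300 = 0
Collecting terms: 0.03767 × V_1 = 0.3  =>  V_1 = 7.965 V
V_th = V_1 - V_2 = 7.965 - 0 = 7.965 V
Step 2 — R_th: zero the source — replace V1 by a short circuit (node 2 merges into node 0) — and find the resistance seen between A (node 1) and B (node 0).
Reduce the network between node 1 (A) and node 0 (B) by series/parallel combination:
  Rp1 = R1 ‖ R2 ‖ R3 (parallel, all between nodes 0 and 1) = 1/(1/30 + 1/1000 + 1/300) = 26.55 Ω
R_th = 26.55 Ω

Final answer: V_th = 7.965 V, R_th = 26.55 Ω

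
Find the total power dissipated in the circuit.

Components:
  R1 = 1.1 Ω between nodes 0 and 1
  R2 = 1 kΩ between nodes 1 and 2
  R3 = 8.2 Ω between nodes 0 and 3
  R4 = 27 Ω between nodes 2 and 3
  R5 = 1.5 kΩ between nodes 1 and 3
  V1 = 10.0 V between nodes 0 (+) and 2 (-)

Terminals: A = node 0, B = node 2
Nodal analysis, taking node 2 as the 0 V reference.
Source V1 fixes V_0 = 10 V.
KCL at each unknown node (sum of currents leaving = 0; resistances in Ω):
  Node 1: (V_1 - 10)/1.1 + (V_1 - 0)/1000 + (V_1 - V_3)/1500 = 0
  Node 3: (V_3 - 10)/8.2 + (V_3 - 0)/27 + (V_3 - V_1)/1500 = 0
Collecting terms (coefficients in siemens):
  0.9108·V_1 - 0.0006667·V_3 = 9.091
  0.1597·V_3 - 0.0006667·V_1 = 1.22
Determinant D = (0.9108)(0.1597) - (-0.0006667)(-0.0006667) = 0.1454
V_1 = [(9.091)(0.1597) - (-0.0006667)(1.22)]/D = 9.987 V
V_3 = [(0.9108)(1.22) - (9.091)(-0.0006667)]/D = 7.68 V
Power in each resistor, P = (ΔV)²/R:
  P_R1 = (10 - 9.987)²/1.1 = 0.0001461 W
  P_R2 = (9.987 - 0)²/1000 = 0.09975 W
  P_R3 = (10 - 7.68)²/8.2 = 0.6563 W
  P_R4 = (0 - 7.68)²/27 = 2.185 W
  P_R5 = (9.987 - 7.68)²/1500 = 0.003549 W
P_total = P_R1 + P_R2 + P_R3 + P_R4 + P_R5 = 2.944 W

Final answer: 2.944 W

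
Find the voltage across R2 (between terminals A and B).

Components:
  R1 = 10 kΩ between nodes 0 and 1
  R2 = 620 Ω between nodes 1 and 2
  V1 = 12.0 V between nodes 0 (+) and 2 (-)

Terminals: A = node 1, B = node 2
R1 and R2 are in series across V1 (node 0 → node 1 → node 2), and the output A–B is taken across R2, so this is a voltage divider.
Series current: I = V1/(R1 + R2) = 12/(10000 + 620) = 12/10620 = 0.00113 A
V_R2 = I × R2 = V1 × R2/(R1 + R2) = 12 × 620/10620 = 0.7006 V

Final answer: 0.7006 V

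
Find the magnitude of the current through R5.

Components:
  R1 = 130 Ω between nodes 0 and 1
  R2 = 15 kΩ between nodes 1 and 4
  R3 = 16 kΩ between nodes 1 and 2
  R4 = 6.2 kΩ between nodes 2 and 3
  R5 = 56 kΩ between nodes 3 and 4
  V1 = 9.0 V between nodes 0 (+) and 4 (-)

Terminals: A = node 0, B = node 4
Nodal analysis, taking node 4 as the 0 V reference.
Source V1 fixes V_0 = 9 V.
KCL at each unknown node (sum of currents leaving = 0; resistances in Ω):
  Node 1: (V_1 - 9)/130 + (V_1 - 0)/15000 + (V_1 - V_2)/16000 = 0
  Node 2: (V_2 - V_1)/16000 + (V_2 - V_3)/6200 = 0
  Node 3: (V_3 - V_2)/6200 + (V_3 - 0)/56000 = 0
Collecting terms (coefficients in siemens):
  0.007821·V_1 - 0.0000625·V_2 = 0.06923
  0.0002238·V_2 - 0.0000625·V_1 - 0.0001613·V_3 = 0
  0.0001791·V_3 - 0.0001613·V_2 = 0
Solving these 3 simultaneous equations (Gaussian elimination) gives:
  V_1 = 8.908 V, V_2 = 7.085 V, V_3 = 6.379 V
I_R5 = (V_3 - V_4)/R5 = (6.379 - 0)/56000 = 0.0001139 A
|I_R5| = 0.0001139 A

Final answer: |I_R5| = 0.0001139 A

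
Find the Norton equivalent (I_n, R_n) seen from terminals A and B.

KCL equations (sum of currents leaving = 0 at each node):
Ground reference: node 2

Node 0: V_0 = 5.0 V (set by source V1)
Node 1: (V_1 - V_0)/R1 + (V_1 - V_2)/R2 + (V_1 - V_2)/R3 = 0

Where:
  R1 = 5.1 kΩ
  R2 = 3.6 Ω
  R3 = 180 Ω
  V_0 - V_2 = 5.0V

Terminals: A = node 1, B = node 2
Find the Thévenin equivalent first; then I_n = V_th/R_th and R_n = R_th.
Step 1 — V_th is the open-circuit voltage V_A - V_B (nothing connected across the terminals).
Nodal analysis, taking node 2 as the 0 V reference.
Source V1 fixes V_0 = 5 V.
KCL at each unknown node (sum of currents leaving = 0; resistances in Ω):
  Node 1: (V_1 - 5)/5100 + (V_1 - 0)/3.6 + (V_1 - 0)/180 = 0
Collecting terms: 0.2835 × V_1 = 0.0009804  =>  V_1 = 0.003458 V
V_th = V_1 - V_2 = 0.003458 - 0 = 0.003458 V
Step 2 — R_th: zero the source — replace V1 by a short circuit (node 2 merges into node 0) — and find the resistance seen between A (node 1) and B (node 0).
Reduce the network between node 1 (A) and node 0 (B) by series/parallel combination:
  Rp1 = R1 ‖ R2 ‖ R3 (parallel, all between nodes 0 and 1) = 1/(1/5100 + 1/3.6 + 1/180) = 3.527 Ω
R_th = 3.527 Ω
I_n = V_th/R_th = 0.003458/3.527 = 0.0009804 A, and R_n = R_th = 3.527 Ω

Final answer: I_n = 0.0009804 A, R_n = 3.527 Ω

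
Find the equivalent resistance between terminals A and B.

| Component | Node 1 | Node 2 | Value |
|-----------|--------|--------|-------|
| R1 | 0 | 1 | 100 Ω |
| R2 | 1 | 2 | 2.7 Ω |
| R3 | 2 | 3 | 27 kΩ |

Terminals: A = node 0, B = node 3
Reduce the network between node 0 (A) and node 3 (B) by series/parallel combination:
  Rs1 = R1 + R2 (series, joined only at node 1) = 100 + 2.7 = 102.7 Ω
  Rs2 = R3 + Rs1 (series, joined only at node 2) = 27000 + 102.7 = 27100 Ω
R_eq = 27.1 kΩ

Final answer: 27.1 kΩ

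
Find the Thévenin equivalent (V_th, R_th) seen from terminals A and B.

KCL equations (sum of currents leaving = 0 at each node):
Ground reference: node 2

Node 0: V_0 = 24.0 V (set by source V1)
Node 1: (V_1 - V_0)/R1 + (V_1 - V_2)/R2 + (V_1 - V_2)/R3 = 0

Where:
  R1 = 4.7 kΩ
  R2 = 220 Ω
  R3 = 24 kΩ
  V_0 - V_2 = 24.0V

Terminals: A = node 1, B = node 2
Step 1 — V_th is the open-circuit voltage V_A - V_B (nothing connected across the terminals).
Nodal analysis, taking node 2 as the 0 V reference.
Source V1 fixes V_0 = 24 V.
KCL at each unknown node (sum of currents leaving = 0; resistances in Ω):
  Node 1: (V_1 - 24)/4700 + (V_1 - 0)/220 + (V_1 - 0)/24000 = 0
Collecting terms: 0.0048 × V_1 = 0.005106  =>  V_1 = 1.064 V
V_th = V_1 - V_2 = 1.064 - 0 = 1.064 V
Step 2 — R_th: zero the source — replace V1 by a short circuit (node 2 merges into node 0) — and find the resistance seen between A (node 1) and B (node 0).
Reduce the network between node 1 (A) and node 0 (B) by series/parallel combination:
  Rp1 = R1 ‖ R2 ‖ R3 (parallel, all between nodes 0 and 1) = 1/(1/4700 + 1/220 + 1/24000) = 208.3 Ω
R_th = 208.3 Ω

Final answer: V_th = 1.064 V, R_th = 208.3 Ω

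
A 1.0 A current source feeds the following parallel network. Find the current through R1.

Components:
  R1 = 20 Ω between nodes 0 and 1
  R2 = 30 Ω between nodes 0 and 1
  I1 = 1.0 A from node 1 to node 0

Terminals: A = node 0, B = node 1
All resistors sit directly between nodes 0 and 1, so they are in parallel and share one voltage V; the full source current 1 A splits among them.
1/R_par = 1/20 + 1/30 = 0.08333 S  =>  R_par = 12 Ω
V = I × R_par = 1 × 12 = 12 V
I_R1 = V/R1 = 12/20 = 0.6 A

Final answer: 0.6 A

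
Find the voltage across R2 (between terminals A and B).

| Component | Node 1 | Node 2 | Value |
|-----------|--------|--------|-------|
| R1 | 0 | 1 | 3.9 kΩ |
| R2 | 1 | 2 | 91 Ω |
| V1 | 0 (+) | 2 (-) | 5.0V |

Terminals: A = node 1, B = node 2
R1 and R2 are in series across V1 (node 0 → node 1 → node 2), and the output A–B is taken across R2, so this is a voltage divider.
Series current: I = V1/(R1 + R2) = 5/(3900 + 91) = 5/3991 = 0.001253 A
V_R2 = I × R2 = V1 × R2/(R1 + R2) = 5 × 91/3991 = 0.114 V

Final answer: 0.114 V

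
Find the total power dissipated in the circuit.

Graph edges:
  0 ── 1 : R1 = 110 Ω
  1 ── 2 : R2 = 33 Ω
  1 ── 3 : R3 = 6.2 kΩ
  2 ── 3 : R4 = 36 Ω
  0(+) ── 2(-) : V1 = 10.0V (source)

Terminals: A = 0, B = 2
Nodal analysis, taking node 2 as the 0 V reference.
Source V1 fixes V_0 = 10 V.
KCL at each unknown node (sum of currents leaving = 0; resistances in Ω):
  Node 1: (V_1 - 10)/110 + (V_1 - 0)/33 + (V_1 - V_3)/6200 = 0
  Node 3: (V_3 - V_1)/6200 + (V_3 - 0)/36 = 0
Collecting terms (coefficients in siemens):
  0.03956·V_1 - 0.0001613·V_3 = 0.09091
  0.02794·V_3 - 0.0001613·V_1 = 0
Determinant D = (0.03956)(0.02794) - (-0.0001613)(-0.0001613) = 0.001105
V_1 = [(0.09091)(0.02794) - (-0.0001613)(0)]/D = 2.298 V
V_3 = [(0.03956)(0) - (0.09091)(-0.0001613)]/D = 0.01327 V
Power in each resistor, P = (ΔV)²/R:
  P_R1 = (10 - 2.298)²/110 = 0.5392 W
  P_R2 = (2.298 - 0)²/33 = 0.1601 W
  P_R3 = (2.298 - 0.01327)²/6200 = 0.0008422 W
  P_R4 = (0 - 0.01327)²/36 = 0.00000489 W
P_total = P_R1 + P_R2 + P_R3 + P_R4 = 0.7002 W

Final answer: 0.7002 W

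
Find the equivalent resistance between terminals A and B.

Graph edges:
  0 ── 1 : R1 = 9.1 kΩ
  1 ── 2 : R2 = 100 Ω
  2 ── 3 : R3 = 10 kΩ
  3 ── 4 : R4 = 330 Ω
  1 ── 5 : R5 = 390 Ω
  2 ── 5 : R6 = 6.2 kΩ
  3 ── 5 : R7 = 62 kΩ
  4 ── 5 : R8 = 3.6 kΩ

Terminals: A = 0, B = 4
The network is not a plain series/parallel combination. Inject a 1 A test current into terminal A (node 0) and return it from terminal B (node 4); then R_eq = V_A / (1 A).
Nodal analysis, taking node 4 as the 0 V reference.
Current source I_test pushes 1 A into node 0 and draws it out of node 4.
KCL at each unknown node (sum of currents leaving = 0; resistances in Ω):
  Node 0: (V_0 - V_1)/9100 - 1 = 0
  Node 1: (V_1 - V_0)/9100 + (V_1 - V_2)/100 + (V_1 - V_5)/390 = 0
  Node 2: (V_2 - V_1)/100 + (V_2 - V_3)/10000 + (V_2 - V_5)/6200 = 0
  Node 3: (V_3 - V_2)/10000 + (V_3 - 0)/330 + (V_3 - V_5)/62000 = 0
  Node 5: (V_5 - V_1)/390 + (V_5 - V_2)/6200 + (V_5 - V_3)/62000 + (V_5 - 0)/3600 = 0
Collecting terms (coefficients in siemens):
  0.0001099·V_0 - 0.0001099·V_1 = 1
  0.01267·V_1 - 0.0001099·V_0 - 0.01·V_2 - 0.002564·V_5 = 0
  0.01026·V_2 - 0.01·V_1 - 0.0001·V_3 - 0.0001613·V_5 = 0
  0.003146·V_3 - 0.0001·V_2 - 0.00001613·V_5 = 0
  0.003019·V_5 - 0.002564·V_1 - 0.0001613·V_2 - 0.00001613·V_3 = 0
Solving these 5 simultaneous equations (Gaussian elimination) gives:
  V_0 = 11880 V, V_1 = 2779 V, V_2 = 2748 V, V_3 = 100.2 V
  V_5 = 2507 V
R_eq = V_0 / 1 A = 11880 Ω = 11.88 kΩ

Final answer: 11.88 kΩ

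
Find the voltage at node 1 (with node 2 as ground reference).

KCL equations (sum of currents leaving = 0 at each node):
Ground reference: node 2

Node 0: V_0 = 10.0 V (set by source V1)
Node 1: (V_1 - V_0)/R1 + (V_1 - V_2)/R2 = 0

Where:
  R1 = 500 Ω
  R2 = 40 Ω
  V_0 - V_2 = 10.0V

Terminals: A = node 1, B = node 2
Nodal analysis, taking node 2 as the 0 V reference.
Source V1 fixes V_0 = 10 V.
KCL at each unknown node (sum of currents leaving = 0; resistances in Ω):
  Node 1: (V_1 - 10)/500 + (V_1 - 0)/40 = 0
Collecting terms: 0.027 × V_1 = 0.02  =>  V_1 = 0.7407 V
The requested potential is V_1 = 0.7407 V.

Final answer: V_1 = 0.7407 V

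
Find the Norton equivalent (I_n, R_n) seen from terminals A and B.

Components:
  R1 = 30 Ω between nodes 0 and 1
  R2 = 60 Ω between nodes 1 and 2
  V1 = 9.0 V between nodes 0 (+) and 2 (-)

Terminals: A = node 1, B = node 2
Find the Thévenin equivalent first; then I_n = V_th/R_th and R_n = R_th.
Step 1 — V_th is the open-circuit voltage V_A - V_B (nothing connected across the terminals).
Nodal analysis, taking node 2 as the 0 V reference.
Source V1 fixes V_0 = 9 V.
KCL at each unknown node (sum of currents leaving = 0; resistances in Ω):
  Node 1: (V_1 - 9)/30 + (V_1 - 0)/60 = 0
Collecting terms: 0.05 × V_1 = 0.3  =>  V_1 = 6 V
V_th = V_1 - V_2 = 6 - 0 = 6 V
Step 2 — R_th: zero the source — replace V1 by a short circuit (node 2 merges into node 0) — and find the resistance seen between A (node 1) and B (node 0).
Reduce the network between node 1 (A) and node 0 (B) by series/parallel combination:
  Rp1 = R1 ‖ R2 (parallel, both between nodes 0 and 1) = 1/(1/30 + 1/60) = 20 Ω
R_th = 20 Ω
I_n = V_th/R_th = 6/20 = 0.3 A, and R_n = R_th = 20 Ω

Final answer: I_n = 0.3 A, R_n = 20 Ω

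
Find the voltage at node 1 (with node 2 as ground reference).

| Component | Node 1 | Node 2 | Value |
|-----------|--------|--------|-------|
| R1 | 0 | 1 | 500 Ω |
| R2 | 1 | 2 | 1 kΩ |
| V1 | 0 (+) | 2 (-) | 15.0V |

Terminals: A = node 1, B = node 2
Nodal analysis, taking node 2 as the 0 V reference.
Source V1 fixes V_0 = 15 V.
KCL at each unknown node (sum of currents leaving = 0; resistances in Ω):
  Node 1: (V_1 - 15)/500 + (V_1 - 0)/1000 = 0
Collecting terms: 0.003 × V_1 = 0.03  =>  V_1 = 10 V
The requested potential is V_1 = 10 V.

Final answer: V_1 = 10 V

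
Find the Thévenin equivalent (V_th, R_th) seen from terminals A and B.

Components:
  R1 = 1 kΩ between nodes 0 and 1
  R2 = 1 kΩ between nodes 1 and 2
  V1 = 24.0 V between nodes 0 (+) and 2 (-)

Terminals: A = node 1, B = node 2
Step 1 — V_th is the open-circuit voltage V_A - V_B (nothing connected across the terminals).
Nodal analysis, taking node 2 as the 0 V reference.
Source V1 fixes V_0 = 24 V.
KCL at each unknown node (sum of currents leaving = 0; resistances in Ω):
  Node 1: (V_1 - 24)/1000 + (V_1 - 0)/1000 = 0
Collecting terms: 0.002 × V_1 = 0.024  =>  V_1 = 12 V
V_th = V_1 - V_2 = 12 - 0 = 12 V
Step 2 — R_th: zero the source — replace V1 by a short circuit (node 2 merges into node 0) — and find the resistance seen between A (node 1) and B (node 0).
Reduce the network between node 1 (A) and node 0 (B) by series/parallel combination:
  Rp1 = R1 ‖ R2 (parallel, both between nodes 0 and 1) = 1/(1/1000 + 1/1000) = 500 Ω
R_th = 500 Ω

Final answer: V_th = 12 V, R_th = 500 Ω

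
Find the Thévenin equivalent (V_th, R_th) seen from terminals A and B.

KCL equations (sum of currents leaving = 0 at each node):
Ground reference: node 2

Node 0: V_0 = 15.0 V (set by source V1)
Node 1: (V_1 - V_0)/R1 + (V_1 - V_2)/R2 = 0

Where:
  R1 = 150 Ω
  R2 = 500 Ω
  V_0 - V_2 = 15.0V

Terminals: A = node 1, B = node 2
Step 1 — V_th is the open-circuit voltage V_A - V_B (nothing connected across the terminals).
Nodal analysis, taking node 2 as the 0 V reference.
Source V1 fixes V_0 = 15 V.
KCL at each unknown node (sum of currents leaving = 0; resistances in Ω):
  Node 1: (V_1 - 15)/150 + (V_1 - 0)/500 = 0
Collecting terms: 0.008667 × V_1 = 0.1  =>  V_1 = 11.54 V
V_th = V_1 - V_2 = 11.54 - 0 = 11.54 V
Step 2 — R_th: zero the source — replace V1 by a short circuit (node 2 merges into node 0) — and find the resistance seen between A (node 1) and B (node 0).
Reduce the network between node 1 (A) and node 0 (B) by series/parallel combination:
  Rp1 = R1 ‖ R2 (parallel, both between nodes 0 and 1) = 1/(1/150 + 1/500) = 115.4 Ω
R_th = 115.4 Ω

Final answer: V_th = 11.54 V, R_th = 115.4 Ω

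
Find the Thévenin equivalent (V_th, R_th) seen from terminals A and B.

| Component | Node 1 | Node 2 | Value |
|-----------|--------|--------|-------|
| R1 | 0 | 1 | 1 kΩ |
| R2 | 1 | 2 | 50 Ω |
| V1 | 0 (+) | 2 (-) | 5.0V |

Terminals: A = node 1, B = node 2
Step 1 — V_th is the open-circuit voltage V_A - V_B (nothing connected across the terminals).
Nodal analysis, taking node 2 as the 0 V reference.
Source V1 fixes V_0 = 5 V.
KCL at each unknown node (sum of currents leaving = 0; resistances in Ω):
  Node 1: (V_1 - 5)/1000 + (V_1 - 0)/50 = 0
Collecting terms: 0.021 × V_1 = 0.005  =>  V_1 = 0.2381 V
V_th = V_1 - V_2 = 0.2381 - 0 = 0.2381 V
Step 2 — R_th: zero the source — replace V1 by a short circuit (node 2 merges into node 0) — and find the resistance seen between A (node 1) and B (node 0).
Reduce the network between node 1 (A) and node 0 (B) by series/parallel combination:
  Rp1 = R1 ‖ R2 (parallel, both between nodes 0 and 1) = 1/(1/1000 + 1/50) = 47.62 Ω
R_th = 47.62 Ω

Final answer: V_th = 0.2381 V, R_th = 47.62 Ω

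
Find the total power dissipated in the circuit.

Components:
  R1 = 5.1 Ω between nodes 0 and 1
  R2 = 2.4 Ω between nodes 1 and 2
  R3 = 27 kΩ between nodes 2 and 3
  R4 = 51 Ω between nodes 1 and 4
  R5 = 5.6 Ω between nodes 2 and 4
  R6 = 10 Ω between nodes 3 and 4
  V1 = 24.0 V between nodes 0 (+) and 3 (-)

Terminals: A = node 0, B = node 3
Nodal analysis, taking node 3 as the 0 V reference.
Source V1 fixes V_0 = 24 V.
KCL at each unknown node (sum of currents leaving = 0; resistances in Ω):
  Node 1: (V_1 - 24)/5.1 + (V_1 - V_2)/2.4 + (V_1 - V_4)/51 = 0
  Node 2: (V_2 - V_1)/2.4 + (V_2 - 0)/27000 + (V_2 - V_4)/5.6 = 0
  Node 4: (V_4 - V_1)/51 + (V_4 - V_2)/5.6 + (V_4 - 0)/10 = 0
Collecting terms (coefficients in siemens):
  0.6324·V_1 - 0.4167·V_2 - 0.01961·V_4 = 4.706
  0.5953·V_2 - 0.4167·V_1 - 0.1786·V_4 = 0
  0.2982·V_4 - 0.01961·V_1 - 0.1786·V_2 = 0
Solving these 3 simultaneous equations (Gaussian elimination) gives:
  V_1 = 18.44 V, V_2 = 16.18 V, V_4 = 10.9 V
Power in each resistor, P = (ΔV)²/R:
  P_R1 = (24 - 18.44)²/5.1 = 6.066 W
  P_R2 = (18.44 - 16.18)²/2.4 = 2.133 W
  P_R3 = (16.18 - 0)²/27000 = 0.009691 W
  P_R4 = (18.44 - 10.9)²/51 = 1.114 W
  P_R5 = (16.18 - 10.9)²/5.6 = 4.971 W
  P_R6 = (0 - 10.9)²/10 = 11.88 W
P_total = P_R1 + P_R2 + P_R3 + P_R4 + P_R5 + P_R6 = 26.17 W

Final answer: 26.17 W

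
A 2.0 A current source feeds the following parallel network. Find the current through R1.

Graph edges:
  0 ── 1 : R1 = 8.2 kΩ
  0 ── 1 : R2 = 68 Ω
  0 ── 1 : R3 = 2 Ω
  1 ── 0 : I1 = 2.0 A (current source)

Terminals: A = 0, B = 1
All resistors sit directly between nodes 0 and 1, so they are in parallel and share one voltage V; the full source current 2 A splits among them.
1/R_par = 1/8200 + 1/68 + 1/2 = 0.5148 S  =>  R_par = 1.942 Ω
V = I × R_par = 2 × 1.942 = 3.885 V
I_R1 = V/R1 = 3.885/8200 = 0.0004738 A

Final answer: 0.0004738 A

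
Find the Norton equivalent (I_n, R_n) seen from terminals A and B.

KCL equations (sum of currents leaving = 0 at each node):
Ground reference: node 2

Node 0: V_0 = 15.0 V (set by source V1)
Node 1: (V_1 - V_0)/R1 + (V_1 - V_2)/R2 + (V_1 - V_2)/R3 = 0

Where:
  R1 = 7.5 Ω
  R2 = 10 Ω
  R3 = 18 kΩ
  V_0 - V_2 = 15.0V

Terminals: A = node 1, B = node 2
Find the Thévenin equivalent first; then I_n = V_th/R_th and R_n = R_th.
Step 1 — V_th is the open-circuit voltage V_A - V_B (nothing connected across the terminals).
Nodal analysis, taking node 2 as the 0 V reference.
Source V1 fixes V_0 = 15 V.
KCL at each unknown node (sum of currents leaving = 0; resistances in Ω):
  Node 1: (V_1 - 15)/7.5 + (V_1 - 0)/10 + (V_1 - 0)/18000 = 0
Collecting terms: 0.2334 × V_1 = 2  =>  V_1 = 8.569 V
V_th = V_1 - V_2 = 8.569 - 0 = 8.569 V
Step 2 — R_th: zero the source — replace V1 by a short circuit (node 2 merges into node 0) — and find the resistance seen between A (node 1) and B (node 0).
Reduce the network between node 1 (A) and node 0 (B) by series/parallel combination:
  Rp1 = R1 ‖ R2 ‖ R3 (parallel, all between nodes 0 and 1) = 1/(1/7.5 + 1/10 + 1/18000) = 4.285 Ω
R_th = 4.285 Ω
I_n = V_th/R_th = 8.569/4.285 = 2 A, and R_n = R_th = 4.285 Ω

Final answer: I_n = 2 A, R_n = 4.285 Ω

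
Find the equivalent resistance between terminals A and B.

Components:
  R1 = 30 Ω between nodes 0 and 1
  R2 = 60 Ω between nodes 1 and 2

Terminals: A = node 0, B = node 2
Reduce the network between node 0 (A) and node 2 (B) by series/parallel combination:
  Rs1 = R1 + R2 (series, joined only at node 1) = 30 + 60 = 90 Ω
R_eq = 90 Ω

Final answer: 90 Ω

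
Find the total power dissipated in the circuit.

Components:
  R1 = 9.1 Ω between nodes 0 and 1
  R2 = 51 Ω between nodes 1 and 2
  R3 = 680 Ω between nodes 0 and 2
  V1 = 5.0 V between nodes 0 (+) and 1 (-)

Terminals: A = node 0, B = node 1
Nodal analysis, taking node 1 as the 0 V reference.
Source V1 fixes V_0 = 5 V.
KCL at each unknown node (sum of currents leaving = 0; resistances in Ω):
  Node 2: (V_2 - 0)/51 + (V_2 - 5)/680 = 0
Collecting terms: 0.02108 × V_2 = 0.007353  =>  V_2 = 0.3488 V
Power in each resistor, P = (ΔV)²/R:
  P_R1 = (5 - 0)²/9.1 = 2.747 W
  P_R2 = (0 - 0.3488)²/51 = 0.002386 W
  P_R3 = (5 - 0.3488)²/680 = 0.03181 W
P_total = P_R1 + P_R2 + P_R3 = 2.781 W

Final answer: 2.781 W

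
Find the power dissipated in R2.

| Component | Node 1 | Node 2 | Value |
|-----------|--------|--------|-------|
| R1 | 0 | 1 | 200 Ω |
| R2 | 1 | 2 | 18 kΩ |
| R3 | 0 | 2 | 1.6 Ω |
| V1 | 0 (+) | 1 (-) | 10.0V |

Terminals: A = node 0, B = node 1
Nodal analysis, taking node 1 as the 0 V reference.
Source V1 fixes V_0 = 10 V.
KCL at each unknown node (sum of currents leaving = 0; resistances in Ω):
  Node 2: (V_2 - 0)/18000 + (V_2 - 10)/1.6 = 0
Collecting terms: 0.6251 × V_2 = 6.25  =>  V_2 = 9.999 V
I_R2 = (V_1 - V_2)/R2 = (0 - 9.999)/18000 = -0.0005555 A
P_R2 = I_R2² × R2 = (-0.0005555)² × 18000 = 0.005555 W

Final answer: 0.005555 W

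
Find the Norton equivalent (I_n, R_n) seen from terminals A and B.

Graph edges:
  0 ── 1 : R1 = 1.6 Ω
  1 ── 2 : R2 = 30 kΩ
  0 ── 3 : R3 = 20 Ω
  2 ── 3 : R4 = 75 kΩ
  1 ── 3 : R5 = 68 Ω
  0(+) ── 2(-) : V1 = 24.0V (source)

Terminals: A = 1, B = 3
Find the Thévenin equivalent first; then I_n = V_th/R_th and R_n = R_th.
Step 1 — V_th is the open-circuit voltage V_A - V_B (nothing connected across the terminals).
Nodal analysis, taking node 2 as the 0 V reference.
Source V1 fixes V_0 = 24 V.
KCL at each unknown node (sum of currents leaving = 0; resistances in Ω):
  Node 1: (V_1 - 24)/1.6 + (V_1 - 0)/30000 + (V_1 - V_3)/68 = 0
  Node 3: (V_3 - 24)/20 + (V_3 - 0)/75000 + (V_3 - V_1)/68 = 0
Collecting terms (coefficients in siemens):
  0.6397·V_1 - 0.01471·V_3 = 15
  0.06472·V_3 - 0.01471·V_1 = 1.2
Determinant D = (0.6397)(0.06472) - (-0.01471)(-0.01471) = 0.04119
V_1 = [(15)(0.06472) - (-0.01471)(1.2)]/D = 24 V
V_3 = [(0.6397)(1.2) - (15)(-0.01471)]/D = 23.99 V
V_th = V_1 - V_3 = 24 - 23.99 = 0.003885 V
Step 2 — R_th: zero the source — replace V1 by a short circuit (node 2 merges into node 0) — and find the resistance seen between A (node 1) and B (node 3).
Reduce the network between node 1 (A) and node 3 (B) by series/parallel combination:
  Rp1 = R1 ‖ R2 (parallel, both between nodes 0 and 1) = 1/(1/1.6 + 1/30000) = 1.6 Ω
  Rp2 = R3 ‖ R4 (parallel, both between nodes 0 and 3) = 1/(1/20 + 1/75000) = 19.99 Ω
  Rs1 = Rp1 + Rp2 (series, joined only at node 0) = 1.6 + 19.99 = 21.59 Ω
  Rp3 = R5 ‖ Rs1 (parallel, both between nodes 1 and 3) = 1/(1/68 + 1/21.59) = 16.39 Ω
R_th = 16.39 Ω
I_n = V_th/R_th = 0.003885/16.39 = 0.000237 A, and R_n = R_th = 16.39 Ω

Final answer: I_n = 0.000237 A, R_n = 16.39 Ω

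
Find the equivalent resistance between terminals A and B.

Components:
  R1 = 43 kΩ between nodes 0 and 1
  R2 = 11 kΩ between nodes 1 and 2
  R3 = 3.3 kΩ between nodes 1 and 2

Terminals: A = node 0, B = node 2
Reduce the network between node 0 (A) and node 2 (B) by series/parallel combination:
  Rp1 = R2 ‖ R3 (parallel, both between nodes 1 and 2) = 1/(1/11000 + 1/3300) = 2538 Ω
  Rs1 = R1 + Rp1 (series, joined only at node 1) = 43000 + 2538 = 45540 Ω
R_eq = 45.54 kΩ

Final answer: 45.54 kΩ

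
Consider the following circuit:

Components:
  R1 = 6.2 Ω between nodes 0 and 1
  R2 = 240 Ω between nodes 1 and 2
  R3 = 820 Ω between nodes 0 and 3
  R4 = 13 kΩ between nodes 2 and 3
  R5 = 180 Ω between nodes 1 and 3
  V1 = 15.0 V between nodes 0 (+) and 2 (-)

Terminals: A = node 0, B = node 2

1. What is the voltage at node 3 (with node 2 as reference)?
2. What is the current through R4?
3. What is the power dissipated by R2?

Nodal analysis, taking node 2 as the 0 V reference.
Source V1 fixes V_0 = 15 V.
KCL at each unknown node (sum of currents leaving = 0; resistances in Ω):
  Node 1: (V_1 - 15)/6.2 + (V_1 - 0)/240 + (V_1 - V_3)/180 = 0
  Node 3: (V_3 - 15)/820 + (V_3 - 0)/13000 + (V_3 - V_1)/180 = 0
Collecting terms (coefficients in siemens):
  0.171·V_1 - 0.005556·V_3 = 2.419
  0.006852·V_3 - 0.005556·V_1 = 0.01829
Determinant D = (0.171)(0.006852) - (-0.005556)(-0.005556) = 0.001141
V_1 = [(2.419)(0.006852) - (-0.005556)(0.01829)]/D = 14.62 V
V_3 = [(0.171)(0.01829) - (2.419)(-0.005556)]/D = 14.52 V
Part 1:
  Read off the nodal solution: V_3 = 14.52 V
Part 2:
  I_R4 = (V_2 - V_3)/R4 = (0 - 14.52)/13000 = -0.001117 A
  Magnitude: I_R4 = 0.001117 A
Part 3:
  I_R2 = (V_1 - V_2)/R2 = (14.62 - 0)/240 = 0.06091 A
  P_R2 = I_R2² × R2 = (0.06091)² × 240 = 0.8905 W

Final answers:
1. V_3 = 14.52 V
2. I_R4 = 0.001117 A
3. P_R2 = 0.8905 W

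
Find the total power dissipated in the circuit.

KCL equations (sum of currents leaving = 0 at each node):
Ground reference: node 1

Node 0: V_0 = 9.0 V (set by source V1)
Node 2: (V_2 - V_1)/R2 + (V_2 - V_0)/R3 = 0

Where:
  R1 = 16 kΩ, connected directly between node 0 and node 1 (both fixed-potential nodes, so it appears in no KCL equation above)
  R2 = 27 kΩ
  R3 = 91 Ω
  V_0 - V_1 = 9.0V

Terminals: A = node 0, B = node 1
Nodal analysis, taking node 1 as the 0 V reference.
Source V1 fixes V_0 = 9 V.
KCL at each unknown node (sum of currents leaving = 0; resistances in Ω):
  Node 2: (V_2 - 0)/27000 + (V_2 - 9)/91 = 0
Collecting terms: 0.01103 × V_2 = 0.0989  =>  V_2 = 8.97 V
Power in each resistor, P = (ΔV)²/R:
  P_R1 = (9 - 0)²/16000 = 0.005063 W
  P_R2 = (0 - 8.97)²/27000 = 0.00298 W
  P_R3 = (9 - 8.97)²/91 = 0.00001004 W
P_total = P_R1 + P_R2 + P_R3 = 0.008052 W

Final answer: 0.008052 W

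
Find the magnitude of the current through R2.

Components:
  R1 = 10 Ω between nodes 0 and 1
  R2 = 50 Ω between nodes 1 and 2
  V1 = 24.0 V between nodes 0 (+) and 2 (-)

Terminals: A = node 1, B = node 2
Nodal analysis, taking node 2 as the 0 V reference.
Source V1 fixes V_0 = 24 V.
KCL at each unknown node (sum of currents leaving = 0; resistances in Ω):
  Node 1: (V_1 - 24)/10 + (V_1 - 0)/50 = 0
Collecting terms: 0.12 × V_1 = 2.4  =>  V_1 = 20 V
I_R2 = (V_1 - V_2)/R2 = (20 - 0)/50 = 0.4 A
|I_R2| = 0.4 A

Final answer: |I_R2| = 0.4 A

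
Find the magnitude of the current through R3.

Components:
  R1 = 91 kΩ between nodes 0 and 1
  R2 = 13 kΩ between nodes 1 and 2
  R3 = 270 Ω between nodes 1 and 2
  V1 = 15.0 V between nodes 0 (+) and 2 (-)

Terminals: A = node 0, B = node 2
Nodal analysis, taking node 2 as the 0 V reference.
Source V1 fixes V_0 = 15 V.
KCL at each unknown node (sum of currents leaving = 0; resistances in Ω):
  Node 1: (V_1 - 15)/91000 + (V_1 - 0)/13000 + (V_1 - 0)/270 = 0
Collecting terms: 0.003792 × V_1 = 0.0001648  =>  V_1 = 0.04347 V
I_R3 = (V_1 - V_2)/R3 = (0.04347 - 0)/270 = 0.000161 A
|I_R3| = 0.000161 A

Final answer: |I_R3| = 0.000161 A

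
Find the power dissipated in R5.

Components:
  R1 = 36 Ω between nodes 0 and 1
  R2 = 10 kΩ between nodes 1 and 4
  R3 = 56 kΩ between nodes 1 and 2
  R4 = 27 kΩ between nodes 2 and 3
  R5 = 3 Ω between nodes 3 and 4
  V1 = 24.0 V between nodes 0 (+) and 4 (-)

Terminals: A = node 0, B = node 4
Nodal analysis, taking node 4 as the 0 V reference.
Source V1 fixes V_0 = 24 V.
KCL at each unknown node (sum of currents leaving = 0; resistances in Ω):
  Node 1: (V_1 - 24)/36 + (V_1 - 0)/10000 + (V_1 - V_2)/56000 = 0
  Node 2: (V_2 - V_1)/56000 + (V_2 - V_3)/27000 = 0
  Node 3: (V_3 - V_2)/27000 + (V_3 - 0)/3 = 0
Collecting terms (coefficients in siemens):
  0.0279·V_1 - 0.00001786·V_2 = 0.6667
  0.00005489·V_2 - 0.00001786·V_1 - 0.00003704·V_3 = 0
  0.3334·V_3 - 0.00003704·V_2 = 0
Solving these 3 simultaneous equations (Gaussian elimination) gives:
  V_1 = 23.9 V, V_2 = 7.776 V, V_3 = 0.000864 V
I_R5 = (V_3 - V_4)/R5 = (0.000864 - 0)/3 = 0.000288 A
P_R5 = I_R5² × R5 = (0.000288)² × 3 = 0.0000002488 W

Final answer: 2.488e-07 W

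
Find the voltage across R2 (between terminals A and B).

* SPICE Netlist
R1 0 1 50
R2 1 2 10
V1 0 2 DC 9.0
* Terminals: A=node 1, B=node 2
R1 and R2 are in series across V1 (node 0 → node 1 → node 2), and the output A–B is taken across R2, so this is a voltage divider.
Series current: I = V1/(R1 + R2) = 9/(50 + 10) = 9/60 = 0.15 A
V_R2 = I × R2 = V1 × R2/(R1 + R2) = 9 × 10/60 = 1.5 V

Final answer: 1.5 V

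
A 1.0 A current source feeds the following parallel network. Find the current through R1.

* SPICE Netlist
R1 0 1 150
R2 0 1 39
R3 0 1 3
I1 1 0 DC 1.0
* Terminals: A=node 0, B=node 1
All resistors sit directly between nodes 0 and 1, so they are in parallel and share one voltage V; the full source current 1 A splits among them.
1/R_par = 1/150 + 1/39 + 1/3 = 0.3656 S  =>  R_par = 2.735 Ω
V = I × R_par = 1 × 2.735 = 2.735 V
I_R1 = V/R1 = 2.735/150 = 0.01823 A

Final answer: 0.01823 A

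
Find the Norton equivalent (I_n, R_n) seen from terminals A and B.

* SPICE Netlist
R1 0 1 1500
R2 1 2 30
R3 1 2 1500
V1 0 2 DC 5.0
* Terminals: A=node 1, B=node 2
Find the Thévenin equivalent first; then I_n = V_th/R_th and R_n = R_th.
Step 1 — V_th is the open-circuit voltage V_A - V_B (nothing connected across the terminals).
Nodal analysis, taking node 2 as the 0 V reference.
Source V1 fixes V_0 = 5 V.
KCL at each unknown node (sum of currents leaving = 0; resistances in Ω):
  Node 1: (V_1 - 5)/1500 + (V_1 - 0)/30 + (V_1 - 0)/1500 = 0
Collecting terms: 0.03467 × V_1 = 0.003333  =>  V_1 = 0.09615 V
V_th = V_1 - V_2 = 0.09615 - 0 = 0.09615 V
Step 2 — R_th: zero the source — replace V1 by a short circuit (node 2 merges into node 0) — and find the resistance seen between A (node 1) and B (node 0).
Reduce the network between node 1 (A) and node 0 (B) by series/parallel combination:
  Rp1 = R1 ‖ R2 ‖ R3 (parallel, all between nodes 0 and 1) = 1/(1/1500 + 1/30 + 1/1500) = 28.85 Ω
R_th = 28.85 Ω
I_n = V_th/R_th = 0.09615/28.85 = 0.003333 A, and R_n = R_th = 28.85 Ω

Final answer: I_n = 0.003333 A, R_n = 28.85 Ω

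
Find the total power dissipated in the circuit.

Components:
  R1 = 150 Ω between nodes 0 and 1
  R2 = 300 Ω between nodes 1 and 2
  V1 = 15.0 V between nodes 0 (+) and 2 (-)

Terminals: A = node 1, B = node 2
Nodal analysis, taking node 2 as the 0 V reference.
Source V1 fixes V_0 = 15 V.
KCL at each unknown node (sum of currents leaving = 0; resistances in Ω):
  Node 1: (V_1 - 15)/150 + (V_1 - 0)/300 = 0
Collecting terms: 0.01 × V_1 = 0.1  =>  V_1 = 10 V
Power in each resistor, P = (ΔV)²/R:
  P_R1 = (15 - 10)²/150 = 0.1667 W
  P_R2 = (10 - 0)²/300 = 0.3333 W
P_total = P_R1 + P_R2 = 0.5 W

Final answer: 0.5 W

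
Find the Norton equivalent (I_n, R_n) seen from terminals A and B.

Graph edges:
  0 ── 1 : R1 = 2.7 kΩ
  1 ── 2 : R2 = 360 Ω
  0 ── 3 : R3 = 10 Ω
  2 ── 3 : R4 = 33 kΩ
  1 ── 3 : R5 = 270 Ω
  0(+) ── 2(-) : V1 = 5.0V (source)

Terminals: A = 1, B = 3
Find the Thévenin equivalent first; then I_n = V_th/R_th and R_n = R_th.
Step 1 — V_th is the open-circuit voltage V_A - V_B (nothing connected across the terminals).
Nodal analysis, taking node 2 as the 0 V reference.
Source V1 fixes V_0 = 5 V.
KCL at each unknown node (sum of currents leaving = 0; resistances in Ω):
  Node 1: (V_1 - 5)/2700 + (V_1 - 0)/360 + (V_1 - V_3)/270 = 0
  Node 3: (V_3 - 5)/10 + (V_3 - 0)/33000 + (V_3 - V_1)/270 = 0
Collecting terms (coefficients in siemens):
  0.006852·V_1 - 0.003704·V_3 = 0.001852
  0.1037·V_3 - 0.003704·V_1 = 0.5
Determinant D = (0.006852)(0.1037) - (-0.003704)(-0.003704) = 0.0006971
V_1 = [(0.001852)(0.1037) - (-0.003704)(0.5)]/D = 2.932 V
V_3 = [(0.006852)(0.5) - (0.001852)(-0.003704)]/D = 4.925 V
V_th = V_1 - V_3 = 2.932 - 4.925 = -1.992 V
Step 2 — R_th: zero the source — replace V1 by a short circuit (node 2 merges into node 0) — and find the resistance seen between A (node 1) and B (node 3).
Reduce the network between node 1 (A) and node 3 (B) by series/parallel combination:
  Rp1 = R1 ‖ R2 (parallel, both between nodes 0 and 1) = 1/(1/2700 + 1/360) = 317.6 Ω
  Rp2 = R3 ‖ R4 (parallel, both between nodes 0 and 3) = 1/(1/10 + 1/33000) = 9.997 Ω
  Rs1 = Rp1 + Rp2 (series, joined only at node 0) = 317.6 + 9.997 = 327.6 Ω
  Rp3 = R5 ‖ Rs1 (parallel, both between nodes 1 and 3) = 1/(1/270 + 1/327.6) = 148 Ω
R_th = 148 Ω
I_n = V_th/R_th = -1.992/148 = -0.01346 A, and R_n = R_th = 148 Ω

Final answer: I_n = -0.01346 A, R_n = 148 Ω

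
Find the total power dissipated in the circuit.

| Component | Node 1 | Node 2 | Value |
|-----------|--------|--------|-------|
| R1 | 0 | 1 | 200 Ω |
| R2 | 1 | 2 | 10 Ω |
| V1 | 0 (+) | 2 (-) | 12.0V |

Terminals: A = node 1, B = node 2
Nodal analysis, taking node 2 as the 0 V reference.
Source V1 fixes V_0 = 12 V.
KCL at each unknown node (sum of currents leaving = 0; resistances in Ω):
  Node 1: (V_1 - 12)/200 + (V_1 - 0)/10 = 0
Collecting terms: 0.105 × V_1 = 0.06  =>  V_1 = 0.5714 V
Power in each resistor, P = (ΔV)²/R:
  P_R1 = (12 - 0.5714)²/200 = 0.6531 W
  P_R2 = (0.5714 - 0)²/10 = 0.03265 W
P_total = P_R1 + P_R2 = 0.6857 W

Final answer: 0.6857 W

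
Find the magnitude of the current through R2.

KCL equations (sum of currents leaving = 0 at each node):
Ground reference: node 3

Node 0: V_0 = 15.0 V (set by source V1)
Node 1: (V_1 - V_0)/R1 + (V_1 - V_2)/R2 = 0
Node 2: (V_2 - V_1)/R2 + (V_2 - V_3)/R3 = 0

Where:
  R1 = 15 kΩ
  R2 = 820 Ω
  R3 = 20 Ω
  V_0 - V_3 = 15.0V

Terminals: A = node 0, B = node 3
Nodal analysis, taking node 3 as the 0 V reference.
Source V1 fixes V_0 = 15 V.
KCL at each unknown node (sum of currents leaving = 0; resistances in Ω):
  Node 1: (V_1 - 15)/15000 + (V_1 - V_2)/820 = 0
  Node 2: (V_2 - V_1)/820 + (V_2 - 0)/20 = 0
Collecting terms (coefficients in siemens):
  0.001286·V_1 - 0.00122·V_2 = 0.001
  0.05122·V_2 - 0.00122·V_1 = 0
Determinant D = (0.001286)(0.05122) - (-0.00122)(-0.00122) = 0.00006439
V_1 = [(0.001)(0.05122) - (-0.00122)(0)]/D = 0.7955 V
V_2 = [(0.001286)(0) - (0.001)(-0.00122)]/D = 0.01894 V
I_R2 = (V_1 - V_2)/R2 = (0.7955 - 0.01894)/820 = 0.000947 A
|I_R2| = 0.000947 A

Final answer: |I_R2| = 0.000947 A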